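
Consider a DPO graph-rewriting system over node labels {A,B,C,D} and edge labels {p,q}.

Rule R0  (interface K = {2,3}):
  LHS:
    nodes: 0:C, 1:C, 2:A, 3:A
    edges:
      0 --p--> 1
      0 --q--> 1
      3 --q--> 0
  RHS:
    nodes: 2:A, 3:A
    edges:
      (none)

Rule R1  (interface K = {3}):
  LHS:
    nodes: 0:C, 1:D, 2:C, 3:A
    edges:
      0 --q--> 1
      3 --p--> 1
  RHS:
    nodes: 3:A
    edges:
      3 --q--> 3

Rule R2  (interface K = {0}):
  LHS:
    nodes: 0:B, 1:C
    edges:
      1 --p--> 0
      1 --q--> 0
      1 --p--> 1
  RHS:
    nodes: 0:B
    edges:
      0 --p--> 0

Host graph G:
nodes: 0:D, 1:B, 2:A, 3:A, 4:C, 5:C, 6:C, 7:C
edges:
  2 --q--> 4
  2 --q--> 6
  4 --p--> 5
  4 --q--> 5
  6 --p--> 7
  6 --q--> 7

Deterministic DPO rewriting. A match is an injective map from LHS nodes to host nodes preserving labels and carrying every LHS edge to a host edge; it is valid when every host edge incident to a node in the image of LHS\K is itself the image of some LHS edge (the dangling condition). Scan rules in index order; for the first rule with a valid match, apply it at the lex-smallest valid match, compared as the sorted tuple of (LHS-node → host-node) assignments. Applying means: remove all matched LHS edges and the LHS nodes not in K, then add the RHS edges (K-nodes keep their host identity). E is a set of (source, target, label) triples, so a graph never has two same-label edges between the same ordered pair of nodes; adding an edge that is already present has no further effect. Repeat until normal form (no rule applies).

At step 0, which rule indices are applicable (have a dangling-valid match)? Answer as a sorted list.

Answer: [R0]

Rewrite trace:
R0: 2 valid matches — {0↦4, 1↦5, 2↦3, 3↦2}, {0↦6, 1↦7, 2↦3, 3↦2}
R1: no valid match — LHS pattern not found
R2: no valid match — LHS pattern not found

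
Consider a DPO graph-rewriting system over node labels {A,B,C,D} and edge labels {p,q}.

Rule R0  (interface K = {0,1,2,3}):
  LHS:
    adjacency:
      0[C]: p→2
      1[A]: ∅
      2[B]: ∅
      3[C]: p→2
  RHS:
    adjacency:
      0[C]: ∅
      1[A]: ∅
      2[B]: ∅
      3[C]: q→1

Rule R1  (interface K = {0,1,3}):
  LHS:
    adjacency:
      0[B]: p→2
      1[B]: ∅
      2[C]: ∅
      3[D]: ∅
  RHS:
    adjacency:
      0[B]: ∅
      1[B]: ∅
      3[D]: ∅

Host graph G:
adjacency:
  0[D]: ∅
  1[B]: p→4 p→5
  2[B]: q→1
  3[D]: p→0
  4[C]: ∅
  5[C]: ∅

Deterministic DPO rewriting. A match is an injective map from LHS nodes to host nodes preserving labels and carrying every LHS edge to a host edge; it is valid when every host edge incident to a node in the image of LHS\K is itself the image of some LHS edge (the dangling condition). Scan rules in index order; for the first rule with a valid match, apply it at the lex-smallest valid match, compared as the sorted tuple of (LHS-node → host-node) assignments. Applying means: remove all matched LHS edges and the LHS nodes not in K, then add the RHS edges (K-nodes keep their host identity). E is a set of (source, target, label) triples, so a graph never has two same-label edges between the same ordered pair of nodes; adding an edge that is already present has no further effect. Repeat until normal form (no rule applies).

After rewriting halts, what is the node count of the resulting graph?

start.  V:6 E:4  edges: 1-p->4 1-p->5 2-q->1 3-p->0
1. fire R1 via {0↦1, 1↦2, 2↦4, 3↦0}  →  V:5 E:3  edges: 1-p->5 2-q->1 3-p->0
2. fire R1 via {0↦1, 1↦2, 2↦5, 3↦0}  →  V:4 E:2  edges: 2-q->1 3-p->0
halt: no rule applies after step 2
NF nodes: {0:D, 1:B, 2:B, 3:D}

Answer: 4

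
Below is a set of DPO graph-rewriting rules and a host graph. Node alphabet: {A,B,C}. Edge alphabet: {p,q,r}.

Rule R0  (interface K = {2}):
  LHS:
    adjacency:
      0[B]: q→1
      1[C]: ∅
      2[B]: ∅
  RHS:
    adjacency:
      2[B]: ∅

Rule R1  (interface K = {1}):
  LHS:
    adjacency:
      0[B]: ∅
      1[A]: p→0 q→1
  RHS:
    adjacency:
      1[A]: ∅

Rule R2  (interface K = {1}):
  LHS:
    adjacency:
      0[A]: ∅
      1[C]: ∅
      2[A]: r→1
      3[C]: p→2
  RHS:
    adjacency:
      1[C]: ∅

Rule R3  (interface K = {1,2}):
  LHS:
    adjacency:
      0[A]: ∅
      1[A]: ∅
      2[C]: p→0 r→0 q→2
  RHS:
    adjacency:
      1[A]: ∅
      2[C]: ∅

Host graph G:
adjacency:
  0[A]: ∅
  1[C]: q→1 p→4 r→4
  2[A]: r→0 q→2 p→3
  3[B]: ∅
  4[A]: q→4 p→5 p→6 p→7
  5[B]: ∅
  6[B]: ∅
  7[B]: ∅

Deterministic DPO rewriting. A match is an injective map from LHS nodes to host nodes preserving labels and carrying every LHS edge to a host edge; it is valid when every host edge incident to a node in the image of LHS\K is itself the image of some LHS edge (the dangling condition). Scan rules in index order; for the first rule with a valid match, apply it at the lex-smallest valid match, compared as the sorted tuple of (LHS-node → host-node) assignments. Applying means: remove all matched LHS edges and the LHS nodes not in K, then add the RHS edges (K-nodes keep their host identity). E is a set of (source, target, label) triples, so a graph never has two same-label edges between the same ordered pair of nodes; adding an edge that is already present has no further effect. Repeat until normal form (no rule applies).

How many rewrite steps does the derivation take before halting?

[0] host  ⇒  8 nodes, 10 edges  {1-q->1 1-p->4 1-r->4 2-r->0 2-q->2 2-p->3 4-q->4 4-p->5 4-p->6 4-p->7}
[1] R1 @ {0↦3, 1↦2}  ⇒  7 nodes, 8 edges  {1-q->1 1-p->4 1-r->4 2-r->0 4-q->4 4-p->5 4-p->6 4-p->7}
[2] R1 @ {0↦5, 1↦4}  ⇒  6 nodes, 6 edges  {1-q->1 1-p->4 1-r->4 2-r->0 4-p->6 4-p->7}
halt: no rule applies after step 2

Answer: 2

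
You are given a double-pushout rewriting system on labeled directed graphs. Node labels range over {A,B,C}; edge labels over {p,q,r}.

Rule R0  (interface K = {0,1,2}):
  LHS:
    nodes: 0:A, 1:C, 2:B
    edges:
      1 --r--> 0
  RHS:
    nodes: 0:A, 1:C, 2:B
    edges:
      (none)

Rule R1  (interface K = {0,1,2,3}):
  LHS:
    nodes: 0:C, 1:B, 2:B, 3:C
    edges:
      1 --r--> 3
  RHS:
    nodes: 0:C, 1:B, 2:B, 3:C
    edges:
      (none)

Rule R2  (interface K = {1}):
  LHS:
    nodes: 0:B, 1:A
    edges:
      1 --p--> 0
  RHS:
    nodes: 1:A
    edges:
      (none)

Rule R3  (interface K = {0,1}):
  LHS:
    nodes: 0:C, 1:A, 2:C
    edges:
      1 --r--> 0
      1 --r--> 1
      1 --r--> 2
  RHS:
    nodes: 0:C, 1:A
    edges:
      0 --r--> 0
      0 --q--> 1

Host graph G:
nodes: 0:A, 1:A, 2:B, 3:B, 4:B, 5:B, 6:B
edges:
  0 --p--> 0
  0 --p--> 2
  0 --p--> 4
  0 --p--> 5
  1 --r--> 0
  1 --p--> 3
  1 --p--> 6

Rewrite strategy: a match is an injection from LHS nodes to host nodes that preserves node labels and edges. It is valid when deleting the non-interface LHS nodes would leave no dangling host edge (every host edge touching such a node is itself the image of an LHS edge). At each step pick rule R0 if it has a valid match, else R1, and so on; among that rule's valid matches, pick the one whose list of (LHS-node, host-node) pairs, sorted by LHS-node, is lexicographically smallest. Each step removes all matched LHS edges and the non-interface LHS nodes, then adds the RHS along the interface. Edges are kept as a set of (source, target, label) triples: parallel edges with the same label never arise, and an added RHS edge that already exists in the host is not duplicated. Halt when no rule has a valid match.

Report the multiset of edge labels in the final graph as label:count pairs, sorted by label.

initial: |V|=7 |E|=7  E = 0-p->0 0-p->2 0-p->4 0-p->5 1-r->0 1-p->3 1-p->6
step 1: apply R2 at {0↦2, 1↦0}  → |V|=6 |E|=6  E = 0-p->0 0-p->4 0-p->5 1-r->0 1-p->3 1-p->6
step 2: apply R2 at {0↦3, 1↦1}  → |V|=5 |E|=5  E = 0-p->0 0-p->4 0-p->5 1-r->0 1-p->6
step 3: apply R2 at {0↦4, 1↦0}  → |V|=4 |E|=4  E = 0-p->0 0-p->5 1-r->0 1-p->6
step 4: apply R2 at {0↦5, 1↦0}  → |V|=3 |E|=3  E = 0-p->0 1-r->0 1-p->6
step 5: apply R2 at {0↦6, 1↦1}  → |V|=2 |E|=2  E = 0-p->0 1-r->0
halt: no rule applies after step 5
NF edges: [(0, 0, 'p'), (1, 0, 'r')]

Answer: p:1 r:1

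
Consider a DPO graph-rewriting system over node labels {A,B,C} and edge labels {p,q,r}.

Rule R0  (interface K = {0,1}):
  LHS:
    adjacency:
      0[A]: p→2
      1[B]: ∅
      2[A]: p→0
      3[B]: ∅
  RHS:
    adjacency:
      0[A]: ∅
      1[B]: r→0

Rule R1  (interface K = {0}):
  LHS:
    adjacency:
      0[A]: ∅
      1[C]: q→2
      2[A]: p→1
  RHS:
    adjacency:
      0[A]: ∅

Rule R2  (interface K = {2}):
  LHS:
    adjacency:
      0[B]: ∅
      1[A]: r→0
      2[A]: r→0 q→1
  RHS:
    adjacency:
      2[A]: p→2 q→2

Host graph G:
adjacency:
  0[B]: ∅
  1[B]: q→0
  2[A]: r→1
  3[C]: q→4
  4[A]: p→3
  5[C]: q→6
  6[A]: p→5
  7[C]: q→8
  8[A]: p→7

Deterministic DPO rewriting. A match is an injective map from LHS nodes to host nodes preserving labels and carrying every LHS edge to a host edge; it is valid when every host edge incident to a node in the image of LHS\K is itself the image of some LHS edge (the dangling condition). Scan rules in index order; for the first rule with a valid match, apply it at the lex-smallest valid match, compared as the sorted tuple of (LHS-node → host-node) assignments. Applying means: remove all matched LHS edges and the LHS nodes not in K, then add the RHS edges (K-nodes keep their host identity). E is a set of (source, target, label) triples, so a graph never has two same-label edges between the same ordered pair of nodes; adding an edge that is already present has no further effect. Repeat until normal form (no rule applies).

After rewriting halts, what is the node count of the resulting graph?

Answer: 3

Derivation:
[0] host  ⇒  9 nodes, 8 edges  {1-q->0 2-r->1 3-q->4 4-p->3 5-q->6 6-p->5 7-q->8 8-p->7}
[1] R1 @ {0↦2, 1↦3, 2↦4}  ⇒  7 nodes, 6 edges  {1-q->0 2-r->1 5-q->6 6-p->5 7-q->8 8-p->7}
[2] R1 @ {0↦2, 1↦5, 2↦6}  ⇒  5 nodes, 4 edges  {1-q->0 2-r->1 7-q->8 8-p->7}
[3] R1 @ {0↦2, 1↦7, 2↦8}  ⇒  3 nodes, 2 edges  {1-q->0 2-r->1}
halt: no rule applies after step 3
NF nodes: {0:B, 1:B, 2:A}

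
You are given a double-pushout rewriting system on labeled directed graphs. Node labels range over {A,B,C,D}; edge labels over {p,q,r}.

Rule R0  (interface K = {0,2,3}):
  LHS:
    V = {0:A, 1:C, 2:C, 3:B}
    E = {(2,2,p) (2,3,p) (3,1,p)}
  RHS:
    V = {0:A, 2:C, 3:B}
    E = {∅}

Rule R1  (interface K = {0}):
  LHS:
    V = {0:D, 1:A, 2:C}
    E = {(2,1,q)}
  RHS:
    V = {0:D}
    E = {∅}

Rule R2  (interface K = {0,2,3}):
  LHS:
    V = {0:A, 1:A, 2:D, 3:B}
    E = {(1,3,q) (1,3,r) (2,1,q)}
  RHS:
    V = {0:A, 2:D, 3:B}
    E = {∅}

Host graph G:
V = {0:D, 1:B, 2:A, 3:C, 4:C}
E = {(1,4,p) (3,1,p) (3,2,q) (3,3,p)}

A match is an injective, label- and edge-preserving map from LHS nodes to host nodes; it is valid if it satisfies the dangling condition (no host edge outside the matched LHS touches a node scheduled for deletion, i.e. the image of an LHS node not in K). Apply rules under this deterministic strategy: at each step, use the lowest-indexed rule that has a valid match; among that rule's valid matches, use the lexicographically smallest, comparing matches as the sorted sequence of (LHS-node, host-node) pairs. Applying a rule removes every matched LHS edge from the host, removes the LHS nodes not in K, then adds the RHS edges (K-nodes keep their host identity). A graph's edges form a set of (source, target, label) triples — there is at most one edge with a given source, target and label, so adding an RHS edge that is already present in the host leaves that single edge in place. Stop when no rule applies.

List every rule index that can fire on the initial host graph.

R0: 1 valid match — {0↦2, 1↦4, 2↦3, 3↦1}
R1: no valid match — 1 raw match, all fail dangling condition
R2: no valid match — LHS pattern not found

Answer: [R0]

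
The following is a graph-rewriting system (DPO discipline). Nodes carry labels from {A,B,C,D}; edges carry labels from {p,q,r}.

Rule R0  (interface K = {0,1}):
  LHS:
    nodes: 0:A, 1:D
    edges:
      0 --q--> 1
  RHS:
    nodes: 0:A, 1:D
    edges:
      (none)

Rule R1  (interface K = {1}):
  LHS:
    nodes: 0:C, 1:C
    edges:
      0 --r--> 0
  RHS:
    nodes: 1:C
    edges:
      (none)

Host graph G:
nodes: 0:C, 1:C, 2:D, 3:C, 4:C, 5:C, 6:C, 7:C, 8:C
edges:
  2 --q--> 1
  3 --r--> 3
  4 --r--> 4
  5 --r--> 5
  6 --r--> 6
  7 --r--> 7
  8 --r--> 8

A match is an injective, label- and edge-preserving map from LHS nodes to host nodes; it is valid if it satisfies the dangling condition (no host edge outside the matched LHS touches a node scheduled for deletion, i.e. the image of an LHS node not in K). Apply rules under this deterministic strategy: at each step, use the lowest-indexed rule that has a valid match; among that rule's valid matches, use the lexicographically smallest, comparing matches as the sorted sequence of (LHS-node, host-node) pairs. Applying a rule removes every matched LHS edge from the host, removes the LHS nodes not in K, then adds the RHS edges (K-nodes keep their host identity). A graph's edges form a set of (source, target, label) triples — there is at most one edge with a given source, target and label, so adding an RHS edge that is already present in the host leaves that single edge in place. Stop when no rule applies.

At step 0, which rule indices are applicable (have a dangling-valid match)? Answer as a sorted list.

Answer: [R1]

Steps:
R0: no valid match — LHS pattern not found
R1: 42 valid matches — {0↦3, 1↦0}, {0↦3, 1↦1}, {0↦3, 1↦4} (+39 more)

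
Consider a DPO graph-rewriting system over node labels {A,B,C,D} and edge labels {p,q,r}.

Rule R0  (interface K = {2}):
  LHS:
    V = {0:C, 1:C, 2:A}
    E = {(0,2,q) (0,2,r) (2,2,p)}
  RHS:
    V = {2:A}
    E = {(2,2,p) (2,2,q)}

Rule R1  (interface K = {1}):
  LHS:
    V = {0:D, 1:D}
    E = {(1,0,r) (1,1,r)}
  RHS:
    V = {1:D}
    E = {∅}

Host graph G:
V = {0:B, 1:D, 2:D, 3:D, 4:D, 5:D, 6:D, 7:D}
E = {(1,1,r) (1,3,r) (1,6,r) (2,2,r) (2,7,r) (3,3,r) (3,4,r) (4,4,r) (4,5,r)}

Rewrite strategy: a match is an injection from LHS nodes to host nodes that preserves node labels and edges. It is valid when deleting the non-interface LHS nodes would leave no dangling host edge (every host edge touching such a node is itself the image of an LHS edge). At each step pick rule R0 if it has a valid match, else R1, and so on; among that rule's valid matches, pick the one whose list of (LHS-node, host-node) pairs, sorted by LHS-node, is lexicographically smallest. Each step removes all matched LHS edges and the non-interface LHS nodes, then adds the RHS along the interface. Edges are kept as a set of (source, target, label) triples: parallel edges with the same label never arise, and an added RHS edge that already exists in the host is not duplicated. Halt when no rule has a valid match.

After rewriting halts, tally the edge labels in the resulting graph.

Answer: r:1

Steps:
start.  V:8 E:9  edges: 1-r->1 1-r->3 1-r->6 2-r->2 2-r->7 3-r->3 3-r->4 4-r->4 4-r->5
1. fire R1 via {0↦5, 1↦4}  →  V:7 E:7  edges: 1-r->1 1-r->3 1-r->6 2-r->2 2-r->7 3-r->3 3-r->4
2. fire R1 via {0↦4, 1↦3}  →  V:6 E:5  edges: 1-r->1 1-r->3 1-r->6 2-r->2 2-r->7
3. fire R1 via {0↦3, 1↦1}  →  V:5 E:3  edges: 1-r->6 2-r->2 2-r->7
4. fire R1 via {0↦7, 1↦2}  →  V:4 E:1  edges: 1-r->6
halt: no rule applies after step 4
NF edges: [(1, 6, 'r')]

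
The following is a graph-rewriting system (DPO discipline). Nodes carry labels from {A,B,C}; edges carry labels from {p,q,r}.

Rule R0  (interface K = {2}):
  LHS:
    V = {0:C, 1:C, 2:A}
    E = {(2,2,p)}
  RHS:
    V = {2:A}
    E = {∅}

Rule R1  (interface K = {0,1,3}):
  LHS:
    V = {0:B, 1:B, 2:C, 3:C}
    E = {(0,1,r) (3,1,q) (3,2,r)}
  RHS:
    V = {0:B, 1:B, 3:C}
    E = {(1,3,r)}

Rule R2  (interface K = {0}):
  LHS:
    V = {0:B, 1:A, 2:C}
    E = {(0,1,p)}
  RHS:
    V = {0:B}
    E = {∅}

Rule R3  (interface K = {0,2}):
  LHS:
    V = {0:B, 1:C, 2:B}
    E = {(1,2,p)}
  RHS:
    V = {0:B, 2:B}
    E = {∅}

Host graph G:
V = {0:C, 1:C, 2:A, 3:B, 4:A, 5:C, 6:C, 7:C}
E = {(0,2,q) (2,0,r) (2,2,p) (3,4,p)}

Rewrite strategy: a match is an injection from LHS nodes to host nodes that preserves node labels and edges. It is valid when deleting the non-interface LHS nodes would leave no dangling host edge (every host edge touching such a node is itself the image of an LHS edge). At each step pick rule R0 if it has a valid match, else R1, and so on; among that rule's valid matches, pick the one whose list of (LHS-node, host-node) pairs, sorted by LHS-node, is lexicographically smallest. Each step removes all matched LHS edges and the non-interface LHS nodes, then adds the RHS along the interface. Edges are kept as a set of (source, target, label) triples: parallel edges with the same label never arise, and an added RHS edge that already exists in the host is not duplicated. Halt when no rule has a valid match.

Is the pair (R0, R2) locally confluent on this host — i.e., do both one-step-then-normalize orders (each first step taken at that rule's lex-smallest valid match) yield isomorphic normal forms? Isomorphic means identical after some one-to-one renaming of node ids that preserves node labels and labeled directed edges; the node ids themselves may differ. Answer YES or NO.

Answer: YES

Derivation:
branch R0-first: apply at {0↦1, 1↦5, 2↦2} → |E|=3, then 1 more step(s) → NF |V|=4 |E|=2 V={0:C, 2:A, 3:B, 7:C} E=0-q->2 2-r->0
branch R2-first: apply at {0↦3, 1↦4, 2↦1} → |E|=3, then 1 more step(s) → NF |V|=4 |E|=2 V={0:C, 2:A, 3:B, 7:C} E=0-q->2 2-r->0
graphs isomorphic (equal up to label-preserving node renaming)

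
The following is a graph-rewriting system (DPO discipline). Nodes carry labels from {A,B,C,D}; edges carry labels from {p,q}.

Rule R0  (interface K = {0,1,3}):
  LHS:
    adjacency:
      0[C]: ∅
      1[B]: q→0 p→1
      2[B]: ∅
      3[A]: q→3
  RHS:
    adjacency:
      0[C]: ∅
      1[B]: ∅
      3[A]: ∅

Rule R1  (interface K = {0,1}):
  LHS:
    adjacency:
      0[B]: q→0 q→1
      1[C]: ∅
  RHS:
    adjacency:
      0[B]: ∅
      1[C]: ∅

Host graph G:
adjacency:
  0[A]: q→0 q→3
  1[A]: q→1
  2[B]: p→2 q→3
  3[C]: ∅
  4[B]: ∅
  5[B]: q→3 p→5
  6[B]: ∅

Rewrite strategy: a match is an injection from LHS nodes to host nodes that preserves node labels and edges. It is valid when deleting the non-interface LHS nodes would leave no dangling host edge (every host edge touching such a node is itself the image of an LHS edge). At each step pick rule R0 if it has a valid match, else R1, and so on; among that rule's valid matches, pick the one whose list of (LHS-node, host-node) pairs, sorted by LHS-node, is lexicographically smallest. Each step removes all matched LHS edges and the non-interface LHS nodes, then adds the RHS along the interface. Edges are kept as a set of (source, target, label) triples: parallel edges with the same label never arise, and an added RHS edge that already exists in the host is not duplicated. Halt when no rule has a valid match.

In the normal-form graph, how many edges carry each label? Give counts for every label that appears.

start.  V:7 E:7  edges: 0-q->0 0-q->3 1-q->1 2-p->2 2-q->3 5-q->3 5-p->5
1. fire R0 via {0↦3, 1↦2, 2↦4, 3↦0}  →  V:6 E:4  edges: 0-q->3 1-q->1 5-q->3 5-p->5
2. fire R0 via {0↦3, 1↦5, 2↦2, 3↦1}  →  V:5 E:1  edges: 0-q->3
final graph: no rule applies after step 2
NF edges: [(0, 3, 'q')]

Answer: q:1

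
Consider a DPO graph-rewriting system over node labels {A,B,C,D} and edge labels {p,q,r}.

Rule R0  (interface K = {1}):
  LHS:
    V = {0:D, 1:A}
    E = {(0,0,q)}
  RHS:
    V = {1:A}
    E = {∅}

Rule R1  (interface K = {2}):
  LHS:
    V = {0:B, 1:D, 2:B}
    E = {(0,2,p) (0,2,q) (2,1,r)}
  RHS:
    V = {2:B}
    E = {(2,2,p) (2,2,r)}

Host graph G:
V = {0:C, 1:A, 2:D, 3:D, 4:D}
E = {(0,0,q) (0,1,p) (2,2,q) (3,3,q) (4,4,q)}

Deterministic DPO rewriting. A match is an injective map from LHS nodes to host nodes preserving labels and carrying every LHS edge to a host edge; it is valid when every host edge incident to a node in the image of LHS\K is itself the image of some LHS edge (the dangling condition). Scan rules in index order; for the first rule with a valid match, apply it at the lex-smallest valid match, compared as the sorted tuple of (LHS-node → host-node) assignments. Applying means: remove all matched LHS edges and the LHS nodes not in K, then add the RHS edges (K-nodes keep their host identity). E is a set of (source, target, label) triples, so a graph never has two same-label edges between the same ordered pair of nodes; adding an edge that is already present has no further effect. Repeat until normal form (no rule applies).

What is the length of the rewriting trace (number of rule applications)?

Answer: 3

Rewrite trace:
[0] host  ⇒  5 nodes, 5 edges  {0-q->0 0-p->1 2-q->2 3-q->3 4-q->4}
[1] R0 @ {0↦2, 1↦1}  ⇒  4 nodes, 4 edges  {0-q->0 0-p->1 3-q->3 4-q->4}
[2] R0 @ {0↦3, 1↦1}  ⇒  3 nodes, 3 edges  {0-q->0 0-p->1 4-q->4}
[3] R0 @ {0↦4, 1↦1}  ⇒  2 nodes, 2 edges  {0-q->0 0-p->1}
halt: no rule applies after step 3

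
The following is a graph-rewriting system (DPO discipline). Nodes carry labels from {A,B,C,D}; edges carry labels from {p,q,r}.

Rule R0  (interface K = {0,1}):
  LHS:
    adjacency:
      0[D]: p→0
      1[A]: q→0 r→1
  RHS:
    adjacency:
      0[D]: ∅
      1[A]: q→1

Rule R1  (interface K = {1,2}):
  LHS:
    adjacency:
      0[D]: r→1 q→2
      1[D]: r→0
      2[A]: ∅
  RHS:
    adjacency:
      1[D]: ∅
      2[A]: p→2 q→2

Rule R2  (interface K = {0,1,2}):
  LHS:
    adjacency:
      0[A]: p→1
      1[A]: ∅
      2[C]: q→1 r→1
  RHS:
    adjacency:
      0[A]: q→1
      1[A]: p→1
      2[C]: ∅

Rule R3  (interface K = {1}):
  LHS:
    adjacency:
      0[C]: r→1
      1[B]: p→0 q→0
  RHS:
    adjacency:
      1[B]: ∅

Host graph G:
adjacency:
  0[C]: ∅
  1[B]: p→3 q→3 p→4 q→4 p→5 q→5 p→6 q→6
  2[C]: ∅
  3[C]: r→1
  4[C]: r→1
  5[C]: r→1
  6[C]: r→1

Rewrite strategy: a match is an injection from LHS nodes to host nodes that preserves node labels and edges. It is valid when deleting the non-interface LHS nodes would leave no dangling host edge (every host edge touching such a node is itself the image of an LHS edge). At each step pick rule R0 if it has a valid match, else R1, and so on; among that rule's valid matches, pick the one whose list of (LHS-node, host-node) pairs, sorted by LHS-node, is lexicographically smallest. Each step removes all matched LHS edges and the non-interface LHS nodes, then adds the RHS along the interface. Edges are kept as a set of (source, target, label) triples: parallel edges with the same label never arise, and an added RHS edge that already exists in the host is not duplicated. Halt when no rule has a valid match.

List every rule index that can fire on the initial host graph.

R0: no valid match — LHS pattern not found
R1: no valid match — LHS pattern not found
R2: no valid match — LHS pattern not found
R3: 4 valid matches — {0↦3, 1↦1}, {0↦4, 1↦1}, {0↦5, 1↦1} (+1 more)

Answer: [R3]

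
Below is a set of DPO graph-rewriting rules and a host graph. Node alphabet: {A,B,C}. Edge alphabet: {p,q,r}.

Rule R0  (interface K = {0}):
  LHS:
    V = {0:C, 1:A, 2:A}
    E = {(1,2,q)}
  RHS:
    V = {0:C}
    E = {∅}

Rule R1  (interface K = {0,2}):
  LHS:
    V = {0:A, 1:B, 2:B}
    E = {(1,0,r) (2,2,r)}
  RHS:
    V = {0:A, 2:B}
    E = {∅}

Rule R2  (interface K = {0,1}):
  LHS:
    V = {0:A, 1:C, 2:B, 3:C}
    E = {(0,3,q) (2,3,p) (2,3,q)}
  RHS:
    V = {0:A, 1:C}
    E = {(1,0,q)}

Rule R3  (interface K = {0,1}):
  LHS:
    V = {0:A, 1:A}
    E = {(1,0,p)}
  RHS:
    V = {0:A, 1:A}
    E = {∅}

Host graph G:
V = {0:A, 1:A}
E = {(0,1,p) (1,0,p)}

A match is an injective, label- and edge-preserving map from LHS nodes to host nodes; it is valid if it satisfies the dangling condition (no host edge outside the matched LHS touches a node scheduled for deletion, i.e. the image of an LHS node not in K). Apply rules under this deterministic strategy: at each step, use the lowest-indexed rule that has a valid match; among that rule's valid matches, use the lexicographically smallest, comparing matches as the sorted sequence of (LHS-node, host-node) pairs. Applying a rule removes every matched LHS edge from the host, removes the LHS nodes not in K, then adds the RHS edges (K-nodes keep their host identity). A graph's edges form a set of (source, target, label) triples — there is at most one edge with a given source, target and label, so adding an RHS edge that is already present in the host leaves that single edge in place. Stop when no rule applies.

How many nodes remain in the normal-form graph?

Answer: 2

Rewrite trace:
start.  V:2 E:2  edges: 0-p->1 1-p->0
1. fire R3 via {0↦0, 1↦1}  →  V:2 E:1  edges: 0-p->1
2. fire R3 via {0↦1, 1↦0}  →  V:2 E:0  edges: ∅
normal form: no rule applies after step 2
NF nodes: {0:A, 1:A}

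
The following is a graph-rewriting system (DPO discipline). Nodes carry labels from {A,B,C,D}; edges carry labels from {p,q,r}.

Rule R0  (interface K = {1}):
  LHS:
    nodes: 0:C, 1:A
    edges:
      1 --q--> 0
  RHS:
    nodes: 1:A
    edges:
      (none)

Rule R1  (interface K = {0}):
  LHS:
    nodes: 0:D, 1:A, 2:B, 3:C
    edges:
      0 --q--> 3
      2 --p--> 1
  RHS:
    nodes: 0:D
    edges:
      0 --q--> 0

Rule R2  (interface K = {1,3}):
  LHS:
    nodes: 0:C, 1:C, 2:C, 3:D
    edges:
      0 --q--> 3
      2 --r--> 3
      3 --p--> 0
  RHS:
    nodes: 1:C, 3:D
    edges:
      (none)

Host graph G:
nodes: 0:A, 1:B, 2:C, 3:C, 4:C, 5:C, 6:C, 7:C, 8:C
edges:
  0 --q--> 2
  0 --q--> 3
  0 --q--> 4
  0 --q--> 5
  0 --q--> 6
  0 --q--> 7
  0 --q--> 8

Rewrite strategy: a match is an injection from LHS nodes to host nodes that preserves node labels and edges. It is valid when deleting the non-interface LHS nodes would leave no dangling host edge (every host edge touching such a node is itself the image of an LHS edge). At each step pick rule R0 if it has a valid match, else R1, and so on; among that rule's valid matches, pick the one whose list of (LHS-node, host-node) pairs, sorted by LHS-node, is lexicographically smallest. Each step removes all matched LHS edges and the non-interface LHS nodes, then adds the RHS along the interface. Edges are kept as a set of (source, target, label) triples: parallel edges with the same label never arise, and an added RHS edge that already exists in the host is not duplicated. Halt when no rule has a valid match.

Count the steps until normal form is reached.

[0] host  ⇒  9 nodes, 7 edges  {0-q->2 0-q->3 0-q->4 0-q->5 0-q->6 0-q->7 0-q->8}
[1] R0 @ {0↦2, 1↦0}  ⇒  8 nodes, 6 edges  {0-q->3 0-q->4 0-q->5 0-q->6 0-q->7 0-q->8}
[2] R0 @ {0↦3, 1↦0}  ⇒  7 nodes, 5 edges  {0-q->4 0-q->5 0-q->6 0-q->7 0-q->8}
[3] R0 @ {0↦4, 1↦0}  ⇒  6 nodes, 4 edges  {0-q->5 0-q->6 0-q->7 0-q->8}
[4] R0 @ {0↦5, 1↦0}  ⇒  5 nodes, 3 edges  {0-q->6 0-q->7 0-q->8}
[5] R0 @ {0↦6, 1↦0}  ⇒  4 nodes, 2 edges  {0-q->7 0-q->8}
[6] R0 @ {0↦7, 1↦0}  ⇒  3 nodes, 1 edges  {0-q->8}
[7] R0 @ {0↦8, 1↦0}  ⇒  2 nodes, 0 edges  {∅}
final graph: no rule applies after step 7

Answer: 7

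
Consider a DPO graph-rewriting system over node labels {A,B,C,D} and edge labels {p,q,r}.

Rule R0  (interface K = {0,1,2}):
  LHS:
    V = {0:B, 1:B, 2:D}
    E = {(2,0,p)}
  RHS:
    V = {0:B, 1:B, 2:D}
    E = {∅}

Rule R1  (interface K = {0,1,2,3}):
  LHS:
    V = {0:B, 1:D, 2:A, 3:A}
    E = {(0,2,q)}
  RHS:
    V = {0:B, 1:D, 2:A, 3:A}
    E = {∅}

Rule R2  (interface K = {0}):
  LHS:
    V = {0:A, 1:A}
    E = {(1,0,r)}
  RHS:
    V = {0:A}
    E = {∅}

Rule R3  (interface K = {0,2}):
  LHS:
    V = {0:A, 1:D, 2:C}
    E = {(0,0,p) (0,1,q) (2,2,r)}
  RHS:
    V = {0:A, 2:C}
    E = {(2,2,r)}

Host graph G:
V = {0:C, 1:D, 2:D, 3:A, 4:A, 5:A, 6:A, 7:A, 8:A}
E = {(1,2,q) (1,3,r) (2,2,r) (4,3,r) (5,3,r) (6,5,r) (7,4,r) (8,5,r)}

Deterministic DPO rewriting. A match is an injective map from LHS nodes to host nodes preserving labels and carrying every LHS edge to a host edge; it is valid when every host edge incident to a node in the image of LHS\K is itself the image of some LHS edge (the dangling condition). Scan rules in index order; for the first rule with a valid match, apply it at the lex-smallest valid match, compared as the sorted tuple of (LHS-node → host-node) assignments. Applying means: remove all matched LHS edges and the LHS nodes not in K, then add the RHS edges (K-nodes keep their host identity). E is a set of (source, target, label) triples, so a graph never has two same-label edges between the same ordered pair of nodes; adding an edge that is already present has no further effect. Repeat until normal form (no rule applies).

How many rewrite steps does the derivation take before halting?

start.  V:9 E:8  edges: 1-q->2 1-r->3 2-r->2 4-r->3 5-r->3 6-r->5 7-r->4 8-r->5
1. fire R2 via {0↦4, 1↦7}  →  V:8 E:7  edges: 1-q->2 1-r->3 2-r->2 4-r->3 5-r->3 6-r->5 8-r->5
2. fire R2 via {0↦3, 1↦4}  →  V:7 E:6  edges: 1-q->2 1-r->3 2-r->2 5-r->3 6-r->5 8-r->5
3. fire R2 via {0↦5, 1↦6}  →  V:6 E:5  edges: 1-q->2 1-r->3 2-r->2 5-r->3 8-r->5
4. fire R2 via {0↦5, 1↦8}  →  V:5 E:4  edges: 1-q->2 1-r->3 2-r->2 5-r->3
5. fire R2 via {0↦3, 1↦5}  →  V:4 E:3  edges: 1-q->2 1-r->3 2-r->2
normal form: no rule applies after step 5

Answer: 5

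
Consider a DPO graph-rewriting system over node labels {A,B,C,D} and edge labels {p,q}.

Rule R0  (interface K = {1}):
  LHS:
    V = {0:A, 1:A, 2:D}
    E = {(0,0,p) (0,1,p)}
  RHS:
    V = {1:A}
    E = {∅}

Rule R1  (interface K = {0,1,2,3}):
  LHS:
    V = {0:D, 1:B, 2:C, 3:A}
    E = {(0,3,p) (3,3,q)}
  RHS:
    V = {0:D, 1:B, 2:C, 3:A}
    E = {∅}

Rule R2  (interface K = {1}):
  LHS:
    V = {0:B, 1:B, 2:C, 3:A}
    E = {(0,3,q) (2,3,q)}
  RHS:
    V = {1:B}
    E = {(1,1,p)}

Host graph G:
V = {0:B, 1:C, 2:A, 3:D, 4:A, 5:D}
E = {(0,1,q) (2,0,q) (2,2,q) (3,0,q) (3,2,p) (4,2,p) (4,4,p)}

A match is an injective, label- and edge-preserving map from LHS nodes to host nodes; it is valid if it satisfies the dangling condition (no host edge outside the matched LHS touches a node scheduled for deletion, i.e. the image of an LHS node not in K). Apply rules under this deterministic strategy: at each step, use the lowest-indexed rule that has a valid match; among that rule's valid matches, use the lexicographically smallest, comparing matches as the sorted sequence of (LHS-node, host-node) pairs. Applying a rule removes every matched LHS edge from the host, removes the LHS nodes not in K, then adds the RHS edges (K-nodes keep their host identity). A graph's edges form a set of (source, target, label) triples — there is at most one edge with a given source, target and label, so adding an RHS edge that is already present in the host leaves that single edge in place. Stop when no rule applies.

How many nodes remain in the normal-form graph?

[0] host  ⇒  6 nodes, 7 edges  {0-q->1 2-q->0 2-q->2 3-q->0 3-p->2 4-p->2 4-p->4}
[1] R0 @ {0↦4, 1↦2, 2↦5}  ⇒  4 nodes, 5 edges  {0-q->1 2-q->0 2-q->2 3-q->0 3-p->2}
[2] R1 @ {0↦3, 1↦0, 2↦1, 3↦2}  ⇒  4 nodes, 3 edges  {0-q->1 2-q->0 3-q->0}
normal form: no rule applies after step 2
NF nodes: {0:B, 1:C, 2:A, 3:D}

Answer: 4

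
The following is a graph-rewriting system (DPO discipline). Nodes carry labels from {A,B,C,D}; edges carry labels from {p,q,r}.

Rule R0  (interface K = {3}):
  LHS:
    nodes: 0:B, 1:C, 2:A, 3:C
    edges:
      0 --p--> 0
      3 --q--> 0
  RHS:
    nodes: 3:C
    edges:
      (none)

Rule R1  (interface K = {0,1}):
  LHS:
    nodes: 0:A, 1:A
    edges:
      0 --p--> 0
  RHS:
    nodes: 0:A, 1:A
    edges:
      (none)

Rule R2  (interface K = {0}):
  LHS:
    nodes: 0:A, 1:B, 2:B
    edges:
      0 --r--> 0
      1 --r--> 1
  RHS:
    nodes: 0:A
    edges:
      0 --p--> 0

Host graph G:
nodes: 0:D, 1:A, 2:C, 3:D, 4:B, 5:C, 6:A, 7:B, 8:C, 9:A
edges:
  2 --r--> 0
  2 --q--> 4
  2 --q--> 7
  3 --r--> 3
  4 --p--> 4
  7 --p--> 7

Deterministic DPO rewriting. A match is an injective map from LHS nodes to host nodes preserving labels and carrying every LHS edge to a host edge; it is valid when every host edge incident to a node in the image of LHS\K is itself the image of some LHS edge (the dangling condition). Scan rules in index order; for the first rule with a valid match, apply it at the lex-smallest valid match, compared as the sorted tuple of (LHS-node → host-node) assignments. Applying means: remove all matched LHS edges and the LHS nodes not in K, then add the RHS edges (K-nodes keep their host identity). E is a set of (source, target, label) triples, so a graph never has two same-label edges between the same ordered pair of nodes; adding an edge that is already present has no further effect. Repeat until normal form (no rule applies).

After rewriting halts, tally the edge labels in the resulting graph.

[0] host  ⇒  10 nodes, 6 edges  {2-r->0 2-q->4 2-q->7 3-r->3 4-p->4 7-p->7}
[1] R0 @ {0↦4, 1↦5, 2↦1, 3↦2}  ⇒  7 nodes, 4 edges  {2-r->0 2-q->7 3-r->3 7-p->7}
[2] R0 @ {0↦7, 1↦8, 2↦6, 3↦2}  ⇒  4 nodes, 2 edges  {2-r->0 3-r->3}
final graph: no rule applies after step 2
NF edges: [(2, 0, 'r'), (3, 3, 'r')]

Answer: r:2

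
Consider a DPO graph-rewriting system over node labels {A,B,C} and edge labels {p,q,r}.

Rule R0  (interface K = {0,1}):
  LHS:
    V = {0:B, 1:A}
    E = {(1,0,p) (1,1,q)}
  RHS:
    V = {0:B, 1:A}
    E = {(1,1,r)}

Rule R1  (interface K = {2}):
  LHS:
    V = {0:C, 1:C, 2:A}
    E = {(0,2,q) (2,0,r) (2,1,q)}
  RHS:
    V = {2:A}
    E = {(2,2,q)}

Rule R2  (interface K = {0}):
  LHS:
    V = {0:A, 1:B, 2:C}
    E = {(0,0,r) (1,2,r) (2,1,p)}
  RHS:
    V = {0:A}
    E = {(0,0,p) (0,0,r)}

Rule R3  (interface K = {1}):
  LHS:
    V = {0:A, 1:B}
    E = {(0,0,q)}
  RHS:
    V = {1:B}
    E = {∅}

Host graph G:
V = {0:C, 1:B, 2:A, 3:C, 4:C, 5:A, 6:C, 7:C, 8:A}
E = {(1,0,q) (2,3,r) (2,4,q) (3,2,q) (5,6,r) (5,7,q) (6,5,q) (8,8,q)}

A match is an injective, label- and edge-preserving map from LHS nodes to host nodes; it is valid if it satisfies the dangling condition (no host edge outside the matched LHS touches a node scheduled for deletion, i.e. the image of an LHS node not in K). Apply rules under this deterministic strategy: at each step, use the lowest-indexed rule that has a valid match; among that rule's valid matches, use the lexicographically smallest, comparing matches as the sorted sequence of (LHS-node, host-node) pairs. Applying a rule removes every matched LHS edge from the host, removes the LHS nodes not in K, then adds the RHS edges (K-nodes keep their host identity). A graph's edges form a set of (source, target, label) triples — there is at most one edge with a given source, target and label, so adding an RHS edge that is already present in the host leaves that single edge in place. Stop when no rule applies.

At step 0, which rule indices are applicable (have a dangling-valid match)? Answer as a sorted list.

Answer: [R1,R3]

Rewrite trace:
R0: no valid match — LHS pattern not found
R1: 2 valid matches — {0↦3, 1↦4, 2↦2}, {0↦6, 1↦7, 2↦5}
R2: no valid match — LHS pattern not found
R3: 1 valid match — {0↦8, 1↦1}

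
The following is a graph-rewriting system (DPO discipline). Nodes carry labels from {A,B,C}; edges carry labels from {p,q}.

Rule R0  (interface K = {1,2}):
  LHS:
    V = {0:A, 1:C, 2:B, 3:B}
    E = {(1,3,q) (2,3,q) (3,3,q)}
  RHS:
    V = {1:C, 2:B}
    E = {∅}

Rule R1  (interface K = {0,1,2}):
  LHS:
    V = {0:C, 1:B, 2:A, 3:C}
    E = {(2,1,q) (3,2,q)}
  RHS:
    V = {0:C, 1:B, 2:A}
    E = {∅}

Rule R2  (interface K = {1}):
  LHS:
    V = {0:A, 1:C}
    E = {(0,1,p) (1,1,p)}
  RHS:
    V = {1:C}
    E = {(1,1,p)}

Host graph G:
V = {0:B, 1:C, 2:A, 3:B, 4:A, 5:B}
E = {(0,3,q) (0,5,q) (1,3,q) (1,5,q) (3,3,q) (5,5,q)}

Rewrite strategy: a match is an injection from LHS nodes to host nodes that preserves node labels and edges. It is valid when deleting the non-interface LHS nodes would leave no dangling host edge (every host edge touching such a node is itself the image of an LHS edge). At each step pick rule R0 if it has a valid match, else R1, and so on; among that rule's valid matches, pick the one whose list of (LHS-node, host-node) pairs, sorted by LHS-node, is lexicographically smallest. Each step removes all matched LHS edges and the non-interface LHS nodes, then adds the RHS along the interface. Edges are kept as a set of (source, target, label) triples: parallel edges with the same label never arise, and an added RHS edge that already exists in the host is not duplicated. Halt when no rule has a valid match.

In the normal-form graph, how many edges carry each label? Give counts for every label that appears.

Answer: (no edges)

Rewrite trace:
[0] host  ⇒  6 nodes, 6 edges  {0-q->3 0-q->5 1-q->3 1-q->5 3-q->3 5-q->5}
[1] R0 @ {0↦2, 1↦1, 2↦0, 3↦3}  ⇒  4 nodes, 3 edges  {0-q->5 1-q->5 5-q->5}
[2] R0 @ {0↦4, 1↦1, 2↦0, 3↦5}  ⇒  2 nodes, 0 edges  {∅}
normal form: no rule applies after step 2
NF edges: []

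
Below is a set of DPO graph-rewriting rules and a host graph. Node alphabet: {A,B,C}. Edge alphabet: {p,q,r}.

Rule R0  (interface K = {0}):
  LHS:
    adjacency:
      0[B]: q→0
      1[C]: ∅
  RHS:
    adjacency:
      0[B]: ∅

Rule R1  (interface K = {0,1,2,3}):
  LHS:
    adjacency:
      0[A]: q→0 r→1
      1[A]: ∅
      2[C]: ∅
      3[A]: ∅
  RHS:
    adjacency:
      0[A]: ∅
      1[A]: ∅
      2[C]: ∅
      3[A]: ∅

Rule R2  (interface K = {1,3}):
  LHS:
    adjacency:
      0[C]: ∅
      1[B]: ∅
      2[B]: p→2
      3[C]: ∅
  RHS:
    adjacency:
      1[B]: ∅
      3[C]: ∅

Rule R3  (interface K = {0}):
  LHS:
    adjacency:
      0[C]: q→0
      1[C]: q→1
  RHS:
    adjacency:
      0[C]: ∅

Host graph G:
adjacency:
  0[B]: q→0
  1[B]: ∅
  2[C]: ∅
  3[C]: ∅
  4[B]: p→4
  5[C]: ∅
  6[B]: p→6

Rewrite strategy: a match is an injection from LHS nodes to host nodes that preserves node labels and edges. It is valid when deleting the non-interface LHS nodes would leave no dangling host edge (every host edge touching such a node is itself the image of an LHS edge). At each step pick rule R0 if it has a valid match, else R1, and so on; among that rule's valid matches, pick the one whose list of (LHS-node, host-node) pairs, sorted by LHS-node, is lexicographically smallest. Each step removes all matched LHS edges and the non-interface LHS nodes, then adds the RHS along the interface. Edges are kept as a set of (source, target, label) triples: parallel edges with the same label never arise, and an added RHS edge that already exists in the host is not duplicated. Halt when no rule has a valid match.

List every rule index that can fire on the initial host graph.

Answer: [R0,R2]

Steps:
R0: 3 valid matches — {0↦0, 1↦2}, {0↦0, 1↦3}, {0↦0, 1↦5}
R1: no valid match — LHS pattern not found
R2: 36 valid matches — {0↦2, 1↦0, 2↦4, 3↦3}, {0↦2, 1↦0, 2↦4, 3↦5}, {0↦2, 1↦0, 2↦6, 3↦3} (+33 more)
R3: no valid match — LHS pattern not found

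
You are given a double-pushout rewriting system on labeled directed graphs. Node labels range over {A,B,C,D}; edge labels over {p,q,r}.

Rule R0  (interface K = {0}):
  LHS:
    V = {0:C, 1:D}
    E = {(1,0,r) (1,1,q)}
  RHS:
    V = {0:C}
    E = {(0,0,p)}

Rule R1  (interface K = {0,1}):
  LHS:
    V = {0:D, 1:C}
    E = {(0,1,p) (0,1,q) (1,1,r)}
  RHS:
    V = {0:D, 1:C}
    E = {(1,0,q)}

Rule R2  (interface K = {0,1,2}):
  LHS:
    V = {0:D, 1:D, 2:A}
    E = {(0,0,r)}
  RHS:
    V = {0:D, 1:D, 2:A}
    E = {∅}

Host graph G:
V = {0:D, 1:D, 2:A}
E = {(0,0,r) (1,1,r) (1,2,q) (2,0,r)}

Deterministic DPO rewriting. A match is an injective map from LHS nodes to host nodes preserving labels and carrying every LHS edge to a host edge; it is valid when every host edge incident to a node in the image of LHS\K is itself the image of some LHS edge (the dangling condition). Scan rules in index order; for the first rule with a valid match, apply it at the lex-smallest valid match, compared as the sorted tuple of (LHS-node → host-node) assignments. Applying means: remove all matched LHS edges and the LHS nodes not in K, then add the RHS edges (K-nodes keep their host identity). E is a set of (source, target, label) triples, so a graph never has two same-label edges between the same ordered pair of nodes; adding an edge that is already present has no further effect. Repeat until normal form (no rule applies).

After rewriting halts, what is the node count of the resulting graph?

initial: |V|=3 |E|=4  E = 0-r->0 1-r->1 1-q->2 2-r->0
step 1: apply R2 at {0↦0, 1↦1, 2↦2}  → |V|=3 |E|=3  E = 1-r->1 1-q->2 2-r->0
step 2: apply R2 at {0↦1, 1↦0, 2↦2}  → |V|=3 |E|=2  E = 1-q->2 2-r->0
halt: no rule applies after step 2
NF nodes: {0:D, 1:D, 2:A}

Answer: 3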